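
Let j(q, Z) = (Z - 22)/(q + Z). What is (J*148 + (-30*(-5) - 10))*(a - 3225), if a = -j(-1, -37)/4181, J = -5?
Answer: 153714482700/79439 ≈ 1.9350e+6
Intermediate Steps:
j(q, Z) = (-22 + Z)/(Z + q)
a = -59/158878 (a = -(-22 - 37)/(-37 - 1)/4181 = --59/(-38)/4181 = -(-1/38*(-59))/4181 = -59/(38*4181) = -1*59/158878 = -59/158878 ≈ -0.00037135)
(J*148 + (-30*(-5) - 10))*(a - 3225) = (-5*148 + (-30*(-5) - 10))*(-59/158878 - 3225) = (-740 + (150 - 10))*(-512381609/158878) = (-740 + 140)*(-512381609/158878) = -600*(-512381609/158878) = 153714482700/79439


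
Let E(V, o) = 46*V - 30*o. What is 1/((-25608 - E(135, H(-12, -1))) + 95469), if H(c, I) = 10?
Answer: 1/63951 ≈ 1.5637e-5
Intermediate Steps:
E(V, o) = -30*o + 46*V
1/((-25608 - E(135, H(-12, -1))) + 95469) = 1/((-25608 - (-30*10 + 46*135)) + 95469) = 1/((-25608 - (-300 + 6210)) + 95469) = 1/((-25608 - 1*5910) + 95469) = 1/((-25608 - 5910) + 95469) = 1/(-31518 + 95469) = 1/63951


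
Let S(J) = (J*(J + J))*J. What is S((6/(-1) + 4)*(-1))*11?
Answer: 176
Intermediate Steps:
S(J) = 2*J³ (S(J) = (J*(2*J))*J = (2*J²)*J = 2*J³)
S((6/(-1) + 4)*(-1))*11 = (2*((6/(-1) + 4)*(-1))³)*11 = (2*((6*(-1) + 4)*(-1))³)*11 = (2*((-6 + 4)*(-1))³)*11 = (2*(-2*(-1))³)*11 = (2*2³)*11 = (2*8)*11 = 16*11 = 176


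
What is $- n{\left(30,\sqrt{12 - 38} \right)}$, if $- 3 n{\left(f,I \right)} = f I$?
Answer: $10 i \sqrt{26} \approx 50.99 i$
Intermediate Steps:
$n{\left(f,I \right)} = - \frac{I f}{3}$ ($n{\left(f,I \right)} = - \frac{f I}{3} = - \frac{I f}{3}$)
$- n{\left(30,\sqrt{12 - 38} \right)} = - \frac{\left(-1\right) \sqrt{12 - 38} \cdot 30}{3} = - \frac{\left(-1\right) \sqrt{-26} \cdot 30}{3} = - \frac{\left(-1\right) i \sqrt{26} \cdot 30}{3} = - \left(-10\right) i \sqrt{26} = 10 i \sqrt{26}$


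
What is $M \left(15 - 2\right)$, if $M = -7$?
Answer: $-91$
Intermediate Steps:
$M \left(15 - 2\right) = - 7 \left(15 - 2\right) = \left(-7\right) 13 = -91$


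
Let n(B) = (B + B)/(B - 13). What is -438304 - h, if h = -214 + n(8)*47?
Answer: -2189698/5 ≈ -4.3794e+5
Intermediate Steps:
n(B) = 2*B/(-13 + B) (n(B) = (2*B)/(-13 + B) = 2*B/(-13 + B))
h = -1822/5 (h = -214 + (2*8/(-13 + 8))*47 = -214 + (2*8/(-5))*47 = -214 + (2*8*(-1/5))*47 = -214 - 16/5*47 = -214 - 752/5 = -1822/5 ≈ -364.40)
-438304 - h = -438304 - 1*(-1822/5) = -438304 + 1822/5 = -2189698/5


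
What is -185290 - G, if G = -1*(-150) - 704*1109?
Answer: 595296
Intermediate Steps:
G = -780586 (G = 150 - 780736 = -780586)
-185290 - G = -185290 - 1*(-780586) = -185290 + 780586 = 595296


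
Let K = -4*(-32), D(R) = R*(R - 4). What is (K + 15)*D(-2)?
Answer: 1716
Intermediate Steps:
D(R) = R*(-4 + R)
K = 128
(K + 15)*D(-2) = (128 + 15)*(-2*(-4 - 2)) = 143*(-2*(-6)) = 143*12 = 1716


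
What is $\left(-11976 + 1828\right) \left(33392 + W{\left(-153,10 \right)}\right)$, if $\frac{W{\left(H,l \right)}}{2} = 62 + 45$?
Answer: $-341033688$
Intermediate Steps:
$W{\left(H,l \right)} = 214$ ($W{\left(H,l \right)} = 2 \left(62 + 45\right) = 2 \cdot 107 = 214$)
$\left(-11976 + 1828\right) \left(33392 + W{\left(-153,10 \right)}\right) = \left(-11976 + 1828\right) \left(33392 + 214\right) = \left(-10148\right) 33606 = -341033688$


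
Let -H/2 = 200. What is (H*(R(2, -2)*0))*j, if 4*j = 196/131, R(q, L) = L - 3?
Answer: 0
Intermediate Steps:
H = -400 (H = -2*200 = -400)
R(q, L) = -3 + L
j = 49/131 (j = (196/131)/4 = (196*(1/131))/4 = (¼)*(196/131) = 49/131 ≈ 0.37405)
(H*(R(2, -2)*0))*j = -400*(-3 - 2)*0*(49/131) = -(-2000)*0*(49/131) = -400*0*(49/131) = 0*(49/131) = 0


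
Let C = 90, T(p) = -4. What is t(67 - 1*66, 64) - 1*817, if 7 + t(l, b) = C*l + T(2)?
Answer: -738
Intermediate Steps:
t(l, b) = -11 + 90*l (t(l, b) = -7 + (90*l - 4) = -7 + (-4 + 90*l) = -11 + 90*l)
t(67 - 1*66, 64) - 1*817 = (-11 + 90*(67 - 1*66)) - 1*817 = (-11 + 90*(67 - 66)) - 817 = (-11 + 90*1) - 817 = (-11 + 90) - 817 = 79 - 817 = -738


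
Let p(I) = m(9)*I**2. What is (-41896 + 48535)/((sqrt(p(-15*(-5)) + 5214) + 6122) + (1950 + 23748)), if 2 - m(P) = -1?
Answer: 5709540/27364603 - 6639*sqrt(22089)/1012490311 ≈ 0.20767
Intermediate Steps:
m(P) = 3 (m(P) = 2 - 1*(-1) = 2 + 1 = 3)
p(I) = 3*I**2
(-41896 + 48535)/((sqrt(p(-15*(-5)) + 5214) + 6122) + (1950 + 23748)) = (-41896 + 48535)/((sqrt(3*(-15*(-5))**2 + 5214) + 6122) + (1950 + 23748)) = 6639/((sqrt(3*75**2 + 5214) + 6122) + 25698) = 6639/((sqrt(3*5625 + 5214) + 6122) + 25698) = 6639/((sqrt(16875 + 5214) + 6122) + 25698) = 6639/((sqrt(22089) + 6122) + 25698) = 6639/((6122 + sqrt(22089)) + 25698) = 6639/(31820 + sqrt(22089))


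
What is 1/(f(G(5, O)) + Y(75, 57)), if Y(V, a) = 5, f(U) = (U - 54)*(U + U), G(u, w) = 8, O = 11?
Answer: -1/731 ≈ -0.0013680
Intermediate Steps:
f(U) = 2*U*(-54 + U) (f(U) = (-54 + U)*(2*U) = 2*U*(-54 + U))
1/(f(G(5, O)) + Y(75, 57)) = 1/(2*8*(-54 + 8) + 5) = 1/(2*8*(-46) + 5) = 1/(-736 + 5) = 1/(-731) = -1/731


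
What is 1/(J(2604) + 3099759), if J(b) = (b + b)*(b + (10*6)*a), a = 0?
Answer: 1/16661391 ≈ 6.0019e-8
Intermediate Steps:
J(b) = 2*b² (J(b) = (b + b)*(b + (10*6)*0) = (2*b)*(b + 60*0) = (2*b)*(b + 0) = (2*b)*b = 2*b²)
1/(J(2604) + 3099759) = 1/(2*2604² + 3099759) = 1/(2*6780816 + 3099759) = 1/(13561632 + 3099759) = 1/16661391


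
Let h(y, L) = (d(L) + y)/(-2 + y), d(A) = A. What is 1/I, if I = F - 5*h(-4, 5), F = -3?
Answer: -6/13 ≈ -0.46154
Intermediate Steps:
h(y, L) = (L + y)/(-2 + y)
I = -13/6 (I = -3 - 5*(5 - 4)/(-2 - 4) = -3 - 5/(-6) = -3 - (-5)/6 = -3 - 5*(-⅙) = -3 + ⅚ = -13/6 ≈ -2.1667)
1/I = 1/(-13/6) = -6/13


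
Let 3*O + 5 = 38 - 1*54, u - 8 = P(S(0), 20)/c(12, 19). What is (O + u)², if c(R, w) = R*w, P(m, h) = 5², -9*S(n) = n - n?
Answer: 64009/51984 ≈ 1.2313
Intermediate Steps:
S(n) = 0 (S(n) = -(n - n)/9 = -⅑*0 = 0)
P(m, h) = 25
u = 1849/228 (u = 8 + 25/((12*19)) = 8 + 25/228 = 1849/228 ≈ 8.1096)
O = -7 (O = -5/3 + (38 - 1*54)/3 = -5/3 + (38 - 54)/3 = -5/3 + (⅓)*(-16) = -5/3 - 16/3 = -7)
(O + u)² = (-7 + 1849/228)² = (253/228)² = 64009/51984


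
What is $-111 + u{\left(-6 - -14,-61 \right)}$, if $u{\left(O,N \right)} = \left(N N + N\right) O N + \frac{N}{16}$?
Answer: $- \frac{28579117}{16} \approx -1.7862 \cdot 10^{6}$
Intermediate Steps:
$u{\left(O,N \right)} = \frac{N}{16} + N O \left(N + N^{2}\right)$ ($u{\left(O,N \right)} = \left(N^{2} + N\right) O N + N \frac{1}{16} = \left(N + N^{2}\right) O N + \frac{N}{16} = O \left(N + N^{2}\right) N + \frac{N}{16} = N O \left(N + N^{2}\right) + \frac{N}{16} = \frac{N}{16} + N O \left(N + N^{2}\right)$)
$-111 + u{\left(-6 - -14,-61 \right)} = -111 - 61 \left(\frac{1}{16} - 61 \left(-6 - -14\right) + \left(-6 - -14\right) \left(-61\right)^{2}\right) = -111 - 61 \left(\frac{1}{16} - 61 \left(-6 + 14\right) + \left(-6 + 14\right) 3721\right) = -111 - 61 \left(\frac{1}{16} - 488 + 8 \cdot 3721\right) = -111 - 61 \left(\frac{1}{16} - 488 + 29768\right) = -111 - \frac{28577341}{16} = - \frac{28579117}{16}$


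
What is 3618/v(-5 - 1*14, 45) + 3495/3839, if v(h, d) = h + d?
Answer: 6990186/49907 ≈ 140.06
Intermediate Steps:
v(h, d) = d + h
3618/v(-5 - 1*14, 45) + 3495/3839 = 3618/(45 + (-5 - 1*14)) + 3495/3839 = 3618/(45 + (-5 - 14)) + 3495*(1/3839) = 3618/(45 - 19) + 3495/3839 = 3618/26 + 3495/3839 = 3618*(1/26) + 3495/3839 = 1809/13 + 3495/3839 = 6990186/49907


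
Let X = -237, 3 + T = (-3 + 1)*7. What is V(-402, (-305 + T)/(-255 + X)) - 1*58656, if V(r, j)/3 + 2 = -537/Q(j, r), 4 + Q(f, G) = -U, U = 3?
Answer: -409023/7 ≈ -58432.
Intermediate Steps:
Q(f, G) = -7 (Q(f, G) = -4 - 1*3 = -4 - 3 = -7)
T = -17 (T = -3 + (-3 + 1)*7 = -3 - 2*7 = -3 - 14 = -17)
V(r, j) = 1569/7 (V(r, j) = -6 + 3*(-537/(-7)) = -6 + 3*(-537*(-⅐)) = -6 + 3*(537/7) = -6 + 1611/7 = 1569/7)
V(-402, (-305 + T)/(-255 + X)) - 1*58656 = 1569/7 - 1*58656 = 1569/7 - 58656 = -409023/7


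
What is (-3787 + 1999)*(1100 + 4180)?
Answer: -9440640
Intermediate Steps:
(-3787 + 1999)*(1100 + 4180) = -1788*5280 = -9440640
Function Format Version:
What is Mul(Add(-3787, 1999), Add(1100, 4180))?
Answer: -9440640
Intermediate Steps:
Mul(Add(-3787, 1999), Add(1100, 4180)) = Mul(-1788, 5280) = -9440640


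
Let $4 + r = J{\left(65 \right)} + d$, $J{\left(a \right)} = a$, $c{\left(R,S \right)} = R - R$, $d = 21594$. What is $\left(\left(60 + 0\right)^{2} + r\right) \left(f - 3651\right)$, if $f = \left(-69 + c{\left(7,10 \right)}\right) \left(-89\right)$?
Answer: $62884950$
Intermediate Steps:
$c{\left(R,S \right)} = 0$
$f = 6141$ ($f = \left(-69 + 0\right) \left(-89\right) = \left(-69\right) \left(-89\right) = 6141$)
$r = 21655$ ($r = -4 + \left(65 + 21594\right) = -4 + 21659 = 21655$)
$\left(\left(60 + 0\right)^{2} + r\right) \left(f - 3651\right) = \left(\left(60 + 0\right)^{2} + 21655\right) \left(6141 - 3651\right) = \left(60^{2} + 21655\right) 2490 = \left(3600 + 21655\right) 2490 = 25255 \cdot 2490 = 62884950$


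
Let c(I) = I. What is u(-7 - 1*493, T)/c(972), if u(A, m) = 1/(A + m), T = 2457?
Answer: 1/1902204 ≈ 5.2571e-7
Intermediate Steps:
u(-7 - 1*493, T)/c(972) = 1/(((-7 - 1*493) + 2457)*972) = (1/972)/((-7 - 493) + 2457) = (1/972)/(-500 + 2457) = (1/972)/1957 = (1/1957)*(1/972) = 1/1902204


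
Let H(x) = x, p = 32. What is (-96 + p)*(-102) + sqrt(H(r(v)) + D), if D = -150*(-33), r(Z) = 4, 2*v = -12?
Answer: 6528 + sqrt(4954) ≈ 6598.4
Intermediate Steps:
v = -6 (v = (1/2)*(-12) = -6)
D = 4950
(-96 + p)*(-102) + sqrt(H(r(v)) + D) = (-96 + 32)*(-102) + sqrt(4 + 4950) = -64*(-102) + sqrt(4954) = 6528 + sqrt(4954)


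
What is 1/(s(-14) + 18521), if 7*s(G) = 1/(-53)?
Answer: 371/6871290 ≈ 5.3993e-5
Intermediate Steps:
s(G) = -1/371 (s(G) = (⅐)/(-53) = (⅐)*(-1/53) = -1/371)
1/(s(-14) + 18521) = 1/(-1/371 + 18521) = 1/(6871290/371) = 371/6871290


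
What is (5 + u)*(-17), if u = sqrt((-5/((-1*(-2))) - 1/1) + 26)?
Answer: -85 - 51*sqrt(10)/2 ≈ -165.64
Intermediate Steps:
u = 3*sqrt(10)/2 (u = sqrt((-5/2 - 1*1) + 26) = sqrt((-5*1/2 - 1) + 26) = sqrt((-5/2 - 1) + 26) = sqrt(-7/2 + 26) = sqrt(45/2) = 3*sqrt(10)/2 ≈ 4.7434)
(5 + u)*(-17) = (5 + 3*sqrt(10)/2)*(-17) = -85 - 51*sqrt(10)/2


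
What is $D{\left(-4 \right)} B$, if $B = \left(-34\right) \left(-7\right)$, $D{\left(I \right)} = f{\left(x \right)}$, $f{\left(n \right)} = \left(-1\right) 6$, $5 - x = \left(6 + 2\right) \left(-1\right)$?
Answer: $-1428$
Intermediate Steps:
$x = 13$ ($x = 5 - \left(6 + 2\right) \left(-1\right) = 5 - 8 \left(-1\right) = 5 - -8 = 5 + 8 = 13$)
$f{\left(n \right)} = -6$
$D{\left(I \right)} = -6$
$B = 238$
$D{\left(-4 \right)} B = \left(-6\right) 238 = -1428$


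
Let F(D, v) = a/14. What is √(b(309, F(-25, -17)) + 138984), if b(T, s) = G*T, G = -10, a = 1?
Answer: √135894 ≈ 368.64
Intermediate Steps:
F(D, v) = 1/14
b(T, s) = -10*T
√(b(309, F(-25, -17)) + 138984) = √(-10*309 + 138984) = √(-3090 + 138984) = √135894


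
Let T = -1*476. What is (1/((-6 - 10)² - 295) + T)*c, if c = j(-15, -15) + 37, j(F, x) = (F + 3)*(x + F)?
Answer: -7370305/39 ≈ -1.8898e+5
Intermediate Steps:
j(F, x) = (3 + F)*(F + x)
T = -476
c = 397 (c = ((-15)² + 3*(-15) + 3*(-15) - 15*(-15)) + 37 = (225 - 45 - 45 + 225) + 37 = 360 + 37 = 397)
(1/((-6 - 10)² - 295) + T)*c = (1/((-6 - 10)² - 295) - 476)*397 = (1/((-16)² - 295) - 476)*397 = (1/(256 - 295) - 476)*397 = (1/(-39) - 476)*397 = (-1/39 - 476)*397 = -18565/39*397 = -7370305/39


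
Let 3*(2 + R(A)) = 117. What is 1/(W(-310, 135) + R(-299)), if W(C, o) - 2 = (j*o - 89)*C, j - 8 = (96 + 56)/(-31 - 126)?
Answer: -157/41864647 ≈ -3.7502e-6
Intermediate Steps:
j = 1104/157 (j = 8 + (96 + 56)/(-31 - 126) = 8 + 152/(-157) = 8 + 152*(-1/157) = 8 - 152/157 = 1104/157 ≈ 7.0318)
R(A) = 37 (R(A) = -2 + (⅓)*117 = -2 + 39 = 37)
W(C, o) = 2 + C*(-89 + 1104*o/157) (W(C, o) = 2 + (1104*o/157 - 89)*C = 2 + (-89 + 1104*o/157)*C = 2 + C*(-89 + 1104*o/157))
1/(W(-310, 135) + R(-299)) = 1/((2 - 89*(-310) + (1104/157)*(-310)*135) + 37) = 1/((2 + 27590 - 46202400/157) + 37) = 1/(-41870456/157 + 37) = 1/(-41864647/157) = -157/41864647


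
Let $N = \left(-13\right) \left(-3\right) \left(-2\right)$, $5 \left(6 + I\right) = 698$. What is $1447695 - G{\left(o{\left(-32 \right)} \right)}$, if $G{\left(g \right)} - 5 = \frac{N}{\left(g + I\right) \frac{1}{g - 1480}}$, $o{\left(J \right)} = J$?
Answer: $\frac{183709210}{127} \approx 1.4465 \cdot 10^{6}$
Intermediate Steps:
$I = \frac{668}{5}$ ($I = -6 + \frac{1}{5} \cdot 698 = -6 + \frac{698}{5} = \frac{668}{5} \approx 133.6$)
$N = -78$ ($N = 39 \left(-2\right) = -78$)
$G{\left(g \right)} = 5 - \frac{78 \left(-1480 + g\right)}{\frac{668}{5} + g}$ ($G{\left(g \right)} = 5 - \frac{78}{\left(g + \frac{668}{5}\right) \frac{1}{g - 1480}} = 5 - \frac{78}{\left(\frac{668}{5} + g\right) \frac{1}{-1480 + g}} = 5 - \frac{78}{\frac{1}{-1480 + g} \left(\frac{668}{5} + g\right)} = 5 - 78 \frac{-1480 + g}{\frac{668}{5} + g} = 5 - \frac{78 \left(-1480 + g\right)}{\frac{668}{5} + g}$)
$1447695 - G{\left(o{\left(-32 \right)} \right)} = 1447695 - \frac{5 \left(116108 - -2336\right)}{668 + 5 \left(-32\right)} = 1447695 - \frac{5 \left(116108 + 2336\right)}{668 - 160} = 1447695 - 5 \cdot \frac{1}{508} \cdot 118444 = 1447695 - \frac{148055}{127} = \frac{183709210}{127}$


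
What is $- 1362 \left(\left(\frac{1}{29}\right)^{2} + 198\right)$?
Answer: $- \frac{226798878}{841} \approx -2.6968 \cdot 10^{5}$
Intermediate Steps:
$- 1362 \left(\left(\frac{1}{29}\right)^{2} + 198\right) = - 1362 \left(\frac{1}{841} + 198\right) = \left(-1362\right) \frac{166519}{841} = - \frac{226798878}{841}$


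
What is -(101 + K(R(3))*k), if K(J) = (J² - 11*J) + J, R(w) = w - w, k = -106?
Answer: -101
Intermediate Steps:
R(w) = 0
K(J) = J² - 10*J
-(101 + K(R(3))*k) = -(101 + (0*(-10 + 0))*(-106)) = -(101 + (0*(-10))*(-106)) = -(101 + 0*(-106)) = -(101 + 0) = -1*101 = -101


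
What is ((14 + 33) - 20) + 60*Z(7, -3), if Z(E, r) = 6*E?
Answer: 2547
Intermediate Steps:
((14 + 33) - 20) + 60*Z(7, -3) = ((14 + 33) - 20) + 60*(6*7) = (47 - 20) + 60*42 = 27 + 2520 = 2547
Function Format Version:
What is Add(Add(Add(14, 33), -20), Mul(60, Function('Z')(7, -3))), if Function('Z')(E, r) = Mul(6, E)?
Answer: 2547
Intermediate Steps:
Add(Add(Add(14, 33), -20), Mul(60, Function('Z')(7, -3))) = Add(Add(Add(14, 33), -20), Mul(60, Mul(6, 7))) = Add(Add(47, -20), Mul(60, 42)) = Add(27, 2520) = 2547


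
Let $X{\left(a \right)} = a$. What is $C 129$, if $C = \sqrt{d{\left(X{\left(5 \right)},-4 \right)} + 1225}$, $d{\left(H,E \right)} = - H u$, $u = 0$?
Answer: $4515$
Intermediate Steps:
$d{\left(H,E \right)} = 0$ ($d{\left(H,E \right)} = - H 0 = 0$)
$C = 35$ ($C = \sqrt{0 + 1225} = \sqrt{1225} = 35$)
$C 129 = 35 \cdot 129 = 4515$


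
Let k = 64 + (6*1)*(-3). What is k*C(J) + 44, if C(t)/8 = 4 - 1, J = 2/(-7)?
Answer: 1148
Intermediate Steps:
J = -2/7 (J = 2*(-⅐) = -2/7 ≈ -0.28571)
C(t) = 24 (C(t) = 8*(4 - 1) = 8*3 = 24)
k = 46 (k = 64 + 6*(-3) = 64 - 18 = 46)
k*C(J) + 44 = 46*24 + 44 = 1104 + 44 = 1148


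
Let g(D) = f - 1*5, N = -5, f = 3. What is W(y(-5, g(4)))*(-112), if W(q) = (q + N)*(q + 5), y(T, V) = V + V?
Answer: 1008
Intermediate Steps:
g(D) = -2 (g(D) = 3 - 1*5 = 3 - 5 = -2)
y(T, V) = 2*V
W(q) = (-5 + q)*(5 + q) (W(q) = (q - 5)*(q + 5) = (-5 + q)*(5 + q))
W(y(-5, g(4)))*(-112) = (-25 + (2*(-2))**2)*(-112) = (-25 + (-4)**2)*(-112) = (-25 + 16)*(-112) = -9*(-112) = 1008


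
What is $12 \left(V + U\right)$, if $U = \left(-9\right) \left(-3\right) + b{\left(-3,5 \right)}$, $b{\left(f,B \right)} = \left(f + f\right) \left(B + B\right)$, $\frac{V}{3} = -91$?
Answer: $-3672$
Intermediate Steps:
$V = -273$ ($V = 3 \left(-91\right) = -273$)
$b{\left(f,B \right)} = 4 B f$ ($b{\left(f,B \right)} = 2 f 2 B = 4 B f$)
$U = -33$ ($U = \left(-9\right) \left(-3\right) + 4 \cdot 5 \left(-3\right) = 27 - 60 = -33$)
$12 \left(V + U\right) = 12 \left(-273 - 33\right) = 12 \left(-306\right) = -3672$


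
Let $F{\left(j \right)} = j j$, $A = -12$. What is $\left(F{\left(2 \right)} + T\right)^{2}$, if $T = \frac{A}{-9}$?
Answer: $\frac{256}{9} \approx 28.444$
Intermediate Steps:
$F{\left(j \right)} = j^{2}$
$T = \frac{4}{3}$ ($T = - \frac{12}{-9} = \left(-12\right) \left(- \frac{1}{9}\right) = \frac{4}{3} \approx 1.3333$)
$\left(F{\left(2 \right)} + T\right)^{2} = \left(2^{2} + \frac{4}{3}\right)^{2} = \left(4 + \frac{4}{3}\right)^{2} = \left(\frac{16}{3}\right)^{2} = \frac{256}{9}$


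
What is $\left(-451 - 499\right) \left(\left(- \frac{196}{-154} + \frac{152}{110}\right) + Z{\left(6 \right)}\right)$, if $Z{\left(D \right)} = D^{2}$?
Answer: $- \frac{403940}{11} \approx -36722.0$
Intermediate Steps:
$\left(-451 - 499\right) \left(\left(- \frac{196}{-154} + \frac{152}{110}\right) + Z{\left(6 \right)}\right) = \left(-451 - 499\right) \left(\left(- \frac{196}{-154} + \frac{152}{110}\right) + 6^{2}\right) = - 950 \left(\left(\left(-196\right) \left(- \frac{1}{154}\right) + 152 \cdot \frac{1}{110}\right) + 36\right) = - 950 \left(\left(\frac{14}{11} + \frac{76}{55}\right) + 36\right) = - 950 \left(\frac{146}{55} + 36\right) = \left(-950\right) \frac{2126}{55} = - \frac{403940}{11}$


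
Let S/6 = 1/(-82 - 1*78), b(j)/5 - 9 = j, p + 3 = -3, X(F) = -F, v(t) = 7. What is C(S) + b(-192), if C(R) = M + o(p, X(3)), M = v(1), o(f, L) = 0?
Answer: -908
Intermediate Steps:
p = -6 (p = -3 - 3 = -6)
b(j) = 45 + 5*j
M = 7
S = -3/80 (S = 6/(-82 - 1*78) = 6/(-82 - 78) = 6/(-160) = 6*(-1/160) = -3/80 ≈ -0.037500)
C(R) = 7 (C(R) = 7 + 0 = 7)
C(S) + b(-192) = 7 + (45 + 5*(-192)) = 7 + (45 - 960) = 7 - 915 = -908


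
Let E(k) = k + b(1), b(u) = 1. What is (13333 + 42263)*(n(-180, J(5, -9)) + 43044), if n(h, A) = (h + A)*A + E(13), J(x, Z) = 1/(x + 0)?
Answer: 59796333396/25 ≈ 2.3919e+9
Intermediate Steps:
J(x, Z) = 1/x
E(k) = 1 + k (E(k) = k + 1 = 1 + k)
n(h, A) = 14 + A*(A + h) (n(h, A) = (h + A)*A + (1 + 13) = (A + h)*A + 14 = A*(A + h) + 14 = 14 + A*(A + h))
(13333 + 42263)*(n(-180, J(5, -9)) + 43044) = (13333 + 42263)*((14 + (1/5)² - 180/5) + 43044) = 55596*((14 + (⅕)² + (⅕)*(-180)) + 43044) = 55596*((14 + 1/25 - 36) + 43044) = 55596*(-549/25 + 43044) = 55596*(1075551/25) = 59796333396/25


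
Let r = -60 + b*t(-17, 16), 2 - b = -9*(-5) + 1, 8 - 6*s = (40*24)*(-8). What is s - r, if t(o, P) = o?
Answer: 1780/3 ≈ 593.33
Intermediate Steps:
s = 3844/3 (s = 4/3 - 40*24*(-8)/6 = 4/3 - 160*(-8) = 4/3 - ⅙*(-7680) = 4/3 + 1280 = 3844/3 ≈ 1281.3)
b = -44 (b = 2 - (-9*(-5) + 1) = 2 - (45 + 1) = 2 - 1*46 = 2 - 46 = -44)
r = 688 (r = -60 - 44*(-17) = -60 + 748 = 688)
s - r = 3844/3 - 1*688 = 3844/3 - 688 = 1780/3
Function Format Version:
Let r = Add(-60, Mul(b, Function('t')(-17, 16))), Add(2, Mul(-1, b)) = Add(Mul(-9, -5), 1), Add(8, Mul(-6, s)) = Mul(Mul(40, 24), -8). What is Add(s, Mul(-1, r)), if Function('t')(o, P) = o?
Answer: Rational(1780, 3) ≈ 593.33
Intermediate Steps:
s = Rational(3844, 3) (s = Add(Rational(4, 3), Mul(Rational(-1, 6), Mul(Mul(40, 24), -8))) = Add(Rational(4, 3), Mul(Rational(-1, 6), Mul(960, -8))) = Add(Rational(4, 3), Mul(Rational(-1, 6), -7680)) = Add(Rational(4, 3), 1280) = Rational(3844, 3) ≈ 1281.3)
b = -44 (b = Add(2, Mul(-1, Add(Mul(-9, -5), 1))) = Add(2, Mul(-1, Add(45, 1))) = Add(2, Mul(-1, 46)) = Add(2, -46) = -44)
r = 688 (r = Add(-60, Mul(-44, -17)) = Add(-60, 748) = 688)
Add(s, Mul(-1, r)) = Add(Rational(3844, 3), Mul(-1, 688)) = Add(Rational(3844, 3), -688) = Rational(1780, 3)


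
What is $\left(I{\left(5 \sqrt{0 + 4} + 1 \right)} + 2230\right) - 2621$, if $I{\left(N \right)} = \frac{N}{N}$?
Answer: $-390$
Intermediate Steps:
$I{\left(N \right)} = 1$
$\left(I{\left(5 \sqrt{0 + 4} + 1 \right)} + 2230\right) - 2621 = \left(1 + 2230\right) - 2621 = 2231 - 2621 = -390$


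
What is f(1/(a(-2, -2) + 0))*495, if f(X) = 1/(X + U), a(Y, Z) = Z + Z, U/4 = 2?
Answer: 1980/31 ≈ 63.871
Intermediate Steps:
U = 8 (U = 4*2 = 8)
a(Y, Z) = 2*Z
f(X) = 1/(8 + X) (f(X) = 1/(X + 8) = 1/(8 + X))
f(1/(a(-2, -2) + 0))*495 = 495/(8 + 1/(2*(-2) + 0)) = 495/(8 + 1/(-4 + 0)) = 495/(8 + 1/(-4)) = 495/(8 - 1/4) = 495/(31/4) = (4/31)*495 = 1980/31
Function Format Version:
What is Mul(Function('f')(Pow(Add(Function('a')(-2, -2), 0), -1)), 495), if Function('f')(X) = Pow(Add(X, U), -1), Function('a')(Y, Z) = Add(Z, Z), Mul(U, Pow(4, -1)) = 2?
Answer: Rational(1980, 31) ≈ 63.871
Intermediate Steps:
U = 8 (U = Mul(4, 2) = 8)
Function('a')(Y, Z) = Mul(2, Z)
Function('f')(X) = Pow(Add(8, X), -1) (Function('f')(X) = Pow(Add(X, 8), -1) = Pow(Add(8, X), -1))
Mul(Function('f')(Pow(Add(Function('a')(-2, -2), 0), -1)), 495) = Mul(Pow(Add(8, Pow(Add(Mul(2, -2), 0), -1)), -1), 495) = Mul(Pow(Add(8, Pow(Add(-4, 0), -1)), -1), 495) = Mul(Pow(Add(8, Pow(-4, -1)), -1), 495) = Mul(Pow(Add(8, Rational(-1, 4)), -1), 495) = Mul(Pow(Rational(31, 4), -1), 495) = Mul(Rational(4, 31), 495) = Rational(1980, 31)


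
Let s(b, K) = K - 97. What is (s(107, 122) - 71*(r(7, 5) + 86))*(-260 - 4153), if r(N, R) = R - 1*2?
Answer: 27775422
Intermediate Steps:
s(b, K) = -97 + K
r(N, R) = -2 + R (r(N, R) = R - 2 = -2 + R)
(s(107, 122) - 71*(r(7, 5) + 86))*(-260 - 4153) = ((-97 + 122) - 71*((-2 + 5) + 86))*(-260 - 4153) = (25 - 71*(3 + 86))*(-4413) = (25 - 71*89)*(-4413) = (25 - 6319)*(-4413) = -6294*(-4413) = 27775422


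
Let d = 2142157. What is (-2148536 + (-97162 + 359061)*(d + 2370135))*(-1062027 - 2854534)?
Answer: -4628445365140790292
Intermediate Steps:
(-2148536 + (-97162 + 359061)*(d + 2370135))*(-1062027 - 2854534) = (-2148536 + (-97162 + 359061)*(2142157 + 2370135))*(-1062027 - 2854534) = (-2148536 + 261899*4512292)*(-3916561) = (-2148536 + 1181764762508)*(-3916561) = 1181762613972*(-3916561) = -4628445365140790292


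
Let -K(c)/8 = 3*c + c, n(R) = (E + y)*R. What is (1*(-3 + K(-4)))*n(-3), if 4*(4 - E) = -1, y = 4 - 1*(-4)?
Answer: -18375/4 ≈ -4593.8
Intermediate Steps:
y = 8 (y = 4 + 4 = 8)
E = 17/4 (E = 4 - 1/4*(-1) = 4 + 1/4 = 17/4 ≈ 4.2500)
n(R) = 49*R/4 (n(R) = (17/4 + 8)*R = 49*R/4)
K(c) = -32*c (K(c) = -8*(3*c + c) = -32*c)
(1*(-3 + K(-4)))*n(-3) = (1*(-3 - 32*(-4)))*((49/4)*(-3)) = (1*(-3 + 128))*(-147/4) = (1*125)*(-147/4) = 125*(-147/4) = -18375/4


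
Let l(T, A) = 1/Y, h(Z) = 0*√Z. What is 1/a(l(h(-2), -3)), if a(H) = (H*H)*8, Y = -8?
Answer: 8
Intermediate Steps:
h(Z) = 0
l(T, A) = -⅛ (l(T, A) = 1/(-8) = -⅛)
a(H) = 8*H² (a(H) = H²*8 = 8*H²)
1/a(l(h(-2), -3)) = 1/(8*(-⅛)²) = 1/(8*(1/64)) = 1/(⅛) = 8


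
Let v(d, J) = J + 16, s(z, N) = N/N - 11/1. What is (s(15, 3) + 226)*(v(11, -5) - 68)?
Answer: -12312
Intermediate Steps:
s(z, N) = -10 (s(z, N) = 1 - 11*1 = 1 - 11 = -10)
v(d, J) = 16 + J
(s(15, 3) + 226)*(v(11, -5) - 68) = (-10 + 226)*((16 - 5) - 68) = 216*(11 - 68) = 216*(-57) = -12312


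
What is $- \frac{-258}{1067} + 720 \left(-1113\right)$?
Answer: $- \frac{855050862}{1067} \approx -8.0136 \cdot 10^{5}$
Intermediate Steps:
$- \frac{-258}{1067} + 720 \left(-1113\right) = - \frac{-258}{1067} - 801360 = \left(-1\right) \left(- \frac{258}{1067}\right) - 801360 = \frac{258}{1067} - 801360 = - \frac{855050862}{1067}$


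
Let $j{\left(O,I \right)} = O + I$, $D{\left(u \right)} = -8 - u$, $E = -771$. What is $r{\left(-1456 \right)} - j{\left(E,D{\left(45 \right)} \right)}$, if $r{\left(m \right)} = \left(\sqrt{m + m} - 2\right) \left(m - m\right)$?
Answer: $824$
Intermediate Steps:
$j{\left(O,I \right)} = I + O$
$r{\left(m \right)} = 0$ ($r{\left(m \right)} = \left(\sqrt{2 m} - 2\right) 0 = \left(\sqrt{2} \sqrt{m} - 2\right) 0 = \left(-2 + \sqrt{2} \sqrt{m}\right) 0 = 0$)
$r{\left(-1456 \right)} - j{\left(E,D{\left(45 \right)} \right)} = 0 - \left(\left(-8 - 45\right) - 771\right) = 0 - \left(-53 - 771\right) = 0 - -824 = 0 + 824 = 824$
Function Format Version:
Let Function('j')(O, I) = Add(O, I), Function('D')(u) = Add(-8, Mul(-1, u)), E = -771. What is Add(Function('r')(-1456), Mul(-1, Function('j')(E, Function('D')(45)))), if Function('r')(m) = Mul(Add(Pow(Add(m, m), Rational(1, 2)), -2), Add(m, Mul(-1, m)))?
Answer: 824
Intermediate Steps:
Function('j')(O, I) = Add(I, O)
Function('r')(m) = 0 (Function('r')(m) = Mul(Add(Pow(Mul(2, m), Rational(1, 2)), -2), 0) = Mul(Add(Mul(Pow(2, Rational(1, 2)), Pow(m, Rational(1, 2))), -2), 0) = Mul(Add(-2, Mul(Pow(2, Rational(1, 2)), Pow(m, Rational(1, 2)))), 0) = 0)
Add(Function('r')(-1456), Mul(-1, Function('j')(E, Function('D')(45)))) = Add(0, Mul(-1, Add(Add(-8, Mul(-1, 45)), -771))) = Add(0, Mul(-1, Add(Add(-8, -45), -771))) = Add(0, Mul(-1, Add(-53, -771))) = Add(0, Mul(-1, -824)) = Add(0, 824) = 824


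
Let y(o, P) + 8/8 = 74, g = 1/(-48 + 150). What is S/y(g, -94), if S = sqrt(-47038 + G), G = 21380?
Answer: I*sqrt(25658)/73 ≈ 2.1943*I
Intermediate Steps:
g = 1/102 ≈ 0.0098039
y(o, P) = 73 (y(o, P) = -1 + 74 = 73)
S = I*sqrt(25658) (S = sqrt(-47038 + 21380) = sqrt(-25658) = I*sqrt(25658) ≈ 160.18*I)
S/y(g, -94) = (I*sqrt(25658))/73 = (I*sqrt(25658))*(1/73) = I*sqrt(25658)/73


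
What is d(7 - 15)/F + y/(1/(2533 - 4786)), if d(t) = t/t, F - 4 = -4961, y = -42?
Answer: 469061081/4957 ≈ 94626.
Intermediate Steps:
F = -4957 (F = 4 - 4961 = -4957)
d(t) = 1
d(7 - 15)/F + y/(1/(2533 - 4786)) = 1/(-4957) - 42/(1/(2533 - 4786)) = 1*(-1/4957) - 42/(1/(-2253)) = -1/4957 - 42/(-1/2253) = -1/4957 - 42*(-2253) = -1/4957 + 94626 = 469061081/4957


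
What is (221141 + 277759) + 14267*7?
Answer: 598769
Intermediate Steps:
(221141 + 277759) + 14267*7 = 498900 + 99869 = 598769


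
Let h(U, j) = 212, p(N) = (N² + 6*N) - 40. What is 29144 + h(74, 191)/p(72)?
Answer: 40626789/1394 ≈ 29144.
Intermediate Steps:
p(N) = -40 + N² + 6*N
29144 + h(74, 191)/p(72) = 29144 + 212/(-40 + 72² + 6*72) = 29144 + 212/(-40 + 5184 + 432) = 29144 + 212/5576 = 29144 + 212*(1/5576) = 29144 + 53/1394 = 40626789/1394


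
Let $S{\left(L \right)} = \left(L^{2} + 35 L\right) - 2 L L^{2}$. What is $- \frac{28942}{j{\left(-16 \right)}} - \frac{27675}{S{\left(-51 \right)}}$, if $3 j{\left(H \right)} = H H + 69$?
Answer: $- \frac{7704985281}{28829450} \approx -267.26$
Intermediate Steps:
$j{\left(H \right)} = 23 + \frac{H^{2}}{3}$ ($j{\left(H \right)} = \frac{H H + 69}{3} = \frac{H^{2} + 69}{3} = \frac{69 + H^{2}}{3} = 23 + \frac{H^{2}}{3}$)
$S{\left(L \right)} = L^{2} - 2 L^{3} + 35 L$ ($S{\left(L \right)} = \left(L^{2} + 35 L\right) - 2 L^{3} = L^{2} - 2 L^{3} + 35 L$)
$- \frac{28942}{j{\left(-16 \right)}} - \frac{27675}{S{\left(-51 \right)}} = - \frac{28942}{23 + \frac{\left(-16\right)^{2}}{3}} - \frac{27675}{\left(-51\right) \left(35 - 51 - 2 \left(-51\right)^{2}\right)} = - \frac{28942}{23 + \frac{1}{3} \cdot 256} - \frac{27675}{\left(-51\right) \left(35 - 51 - 5202\right)} = - \frac{28942}{23 + \frac{256}{3}} - \frac{27675}{\left(-51\right) \left(35 - 51 - 5202\right)} = - \frac{28942}{\frac{325}{3}} - \frac{27675}{\left(-51\right) \left(-5218\right)} = \left(-28942\right) \frac{3}{325} - \frac{27675}{266118} = - \frac{86826}{325} - \frac{9225}{88706} = - \frac{7704985281}{28829450}$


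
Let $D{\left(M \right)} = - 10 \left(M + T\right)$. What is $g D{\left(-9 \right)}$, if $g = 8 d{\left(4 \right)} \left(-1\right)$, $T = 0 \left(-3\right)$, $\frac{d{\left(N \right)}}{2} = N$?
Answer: $-5760$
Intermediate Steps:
$d{\left(N \right)} = 2 N$
$T = 0$
$D{\left(M \right)} = - 10 M$ ($D{\left(M \right)} = - 10 \left(M + 0\right) = - 10 M$)
$g = -64$ ($g = 8 \cdot 2 \cdot 4 \left(-1\right) = 8 \cdot 8 \left(-1\right) = 64 \left(-1\right) = -64$)
$g D{\left(-9 \right)} = - 64 \left(\left(-10\right) \left(-9\right)\right) = \left(-64\right) 90 = -5760$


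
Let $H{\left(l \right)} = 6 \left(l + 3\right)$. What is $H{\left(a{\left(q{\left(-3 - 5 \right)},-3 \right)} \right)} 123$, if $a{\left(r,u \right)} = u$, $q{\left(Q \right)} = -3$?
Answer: $0$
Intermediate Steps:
$H{\left(l \right)} = 18 + 6 l$ ($H{\left(l \right)} = 6 \left(3 + l\right) = 18 + 6 l$)
$H{\left(a{\left(q{\left(-3 - 5 \right)},-3 \right)} \right)} 123 = \left(18 + 6 \left(-3\right)\right) 123 = \left(18 - 18\right) 123 = 0 \cdot 123 = 0$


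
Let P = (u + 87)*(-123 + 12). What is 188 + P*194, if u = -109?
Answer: 473936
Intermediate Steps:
P = 2442 (P = (-109 + 87)*(-123 + 12) = -22*(-111) = 2442)
188 + P*194 = 188 + 2442*194 = 188 + 473748 = 473936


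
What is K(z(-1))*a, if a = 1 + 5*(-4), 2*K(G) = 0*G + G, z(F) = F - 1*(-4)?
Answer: -57/2 ≈ -28.500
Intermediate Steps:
z(F) = 4 + F (z(F) = F + 4 = 4 + F)
K(G) = G/2 (K(G) = (0*G + G)/2 = (0 + G)/2 = G/2)
a = -19 (a = 1 - 20 = -19)
K(z(-1))*a = ((4 - 1)/2)*(-19) = ((1/2)*3)*(-19) = (3/2)*(-19) = -57/2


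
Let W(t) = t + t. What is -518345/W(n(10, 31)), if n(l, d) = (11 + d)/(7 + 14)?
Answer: -518345/4 ≈ -1.2959e+5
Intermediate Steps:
n(l, d) = 11/21 + d/21 (n(l, d) = (11 + d)/21 = (11 + d)*(1/21) = 11/21 + d/21)
W(t) = 2*t
-518345/W(n(10, 31)) = -518345*1/(2*(11/21 + (1/21)*31)) = -518345*1/(2*(11/21 + 31/21)) = -518345/(2*2) = -518345/4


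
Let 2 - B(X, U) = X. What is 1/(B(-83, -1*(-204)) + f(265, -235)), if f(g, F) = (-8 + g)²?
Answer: 1/66134 ≈ 1.5121e-5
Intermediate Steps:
B(X, U) = 2 - X
1/(B(-83, -1*(-204)) + f(265, -235)) = 1/((2 - 1*(-83)) + (-8 + 265)²) = 1/((2 + 83) + 257²) = 1/(85 + 66049) = 1/66134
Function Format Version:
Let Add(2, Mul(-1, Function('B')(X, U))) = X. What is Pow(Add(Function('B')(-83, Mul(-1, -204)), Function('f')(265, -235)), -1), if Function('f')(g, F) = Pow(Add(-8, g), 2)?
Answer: Rational(1, 66134) ≈ 1.5121e-5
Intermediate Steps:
Function('B')(X, U) = Add(2, Mul(-1, X))
Pow(Add(Function('B')(-83, Mul(-1, -204)), Function('f')(265, -235)), -1) = Pow(Add(Add(2, Mul(-1, -83)), Pow(Add(-8, 265), 2)), -1) = Pow(Add(Add(2, 83), Pow(257, 2)), -1) = Pow(Add(85, 66049), -1) = Pow(66134, -1) = Rational(1, 66134)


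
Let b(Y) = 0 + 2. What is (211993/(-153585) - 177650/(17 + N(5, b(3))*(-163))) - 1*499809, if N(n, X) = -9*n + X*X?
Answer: -10286838240077/20580390 ≈ -4.9984e+5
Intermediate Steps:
b(Y) = 2
N(n, X) = X² - 9*n (N(n, X) = -9*n + X² = X² - 9*n)
(211993/(-153585) - 177650/(17 + N(5, b(3))*(-163))) - 1*499809 = (211993/(-153585) - 177650/(17 + (2² - 9*5)*(-163))) - 1*499809 = (211993*(-1/153585) - 177650/(17 + (4 - 45)*(-163))) - 499809 = (-211993/153585 - 177650/(17 - 41*(-163))) - 499809 = (-211993/153585 - 177650/(17 + 6683)) - 499809 = (-211993/153585 - 177650/6700) - 499809 = (-211993/153585 - 177650*1/6700) - 499809 = (-211993/153585 - 3553/134) - 499809 = -574094567/20580390 - 499809 = -10286838240077/20580390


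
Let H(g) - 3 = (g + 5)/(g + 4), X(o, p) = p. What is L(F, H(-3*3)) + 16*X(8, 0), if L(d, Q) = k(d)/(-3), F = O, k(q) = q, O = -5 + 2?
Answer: 1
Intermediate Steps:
O = -3
F = -3
H(g) = 3 + (5 + g)/(4 + g) (H(g) = 3 + (g + 5)/(g + 4) = 3 + (5 + g)/(4 + g))
L(d, Q) = -d/3 (L(d, Q) = d/(-3) = d*(-⅓) = -d/3)
L(F, H(-3*3)) + 16*X(8, 0) = -⅓*(-3) + 16*0 = 1 + 0 = 1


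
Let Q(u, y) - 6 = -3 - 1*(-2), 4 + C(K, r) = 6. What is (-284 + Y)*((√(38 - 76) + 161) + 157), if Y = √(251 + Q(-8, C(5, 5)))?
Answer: -85224 - 268*I*√38 ≈ -85224.0 - 1652.1*I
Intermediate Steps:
C(K, r) = 2 (C(K, r) = -4 + 6 = 2)
Q(u, y) = 5 (Q(u, y) = 6 + (-3 - 1*(-2)) = 6 + (-3 + 2) = 6 - 1 = 5)
Y = 16 (Y = √(251 + 5) = √256 = 16)
(-284 + Y)*((√(38 - 76) + 161) + 157) = (-284 + 16)*((√(38 - 76) + 161) + 157) = -268*((√(-38) + 161) + 157) = -268*((I*√38 + 161) + 157) = -268*((161 + I*√38) + 157) = -268*(318 + I*√38) = -85224 - 268*I*√38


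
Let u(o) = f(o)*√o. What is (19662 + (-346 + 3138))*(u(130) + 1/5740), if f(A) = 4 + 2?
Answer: 11227/2870 + 134724*√130 ≈ 1.5361e+6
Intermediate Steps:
f(A) = 6
u(o) = 6*√o
(19662 + (-346 + 3138))*(u(130) + 1/5740) = (19662 + (-346 + 3138))*(6*√130 + 1/5740) = (19662 + 2792)*(6*√130 + 1/5740) = 22454*(1/5740 + 6*√130) = 11227/2870 + 134724*√130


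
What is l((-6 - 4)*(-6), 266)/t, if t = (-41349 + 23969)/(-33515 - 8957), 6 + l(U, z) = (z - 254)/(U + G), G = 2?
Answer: -382248/26939 ≈ -14.189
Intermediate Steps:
l(U, z) = -6 + (-254 + z)/(2 + U) (l(U, z) = -6 + (z - 254)/(U + 2) = -6 + (-254 + z)/(2 + U))
t = 4345/10618 (t = -17380/(-42472) = -17380*(-1/42472) = 4345/10618 ≈ 0.40921)
l((-6 - 4)*(-6), 266)/t = ((-266 + 266 - 6*(-6 - 4)*(-6))/(2 + (-6 - 4)*(-6)))/(4345/10618) = ((-266 + 266 - (-60)*(-6))/(2 - 10*(-6)))*(10618/4345) = ((-266 + 266 - 6*60)/(2 + 60))*(10618/4345) = ((-266 + 266 - 360)/62)*(10618/4345) = ((1/62)*(-360))*(10618/4345) = -180/31*10618/4345 = -382248/26939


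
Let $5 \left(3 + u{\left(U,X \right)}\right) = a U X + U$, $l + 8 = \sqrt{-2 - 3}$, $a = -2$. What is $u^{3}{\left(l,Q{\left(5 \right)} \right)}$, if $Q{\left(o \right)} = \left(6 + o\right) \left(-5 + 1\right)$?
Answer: $- \frac{297862078}{125} + \frac{137592398 i \sqrt{5}}{125} \approx -2.3829 \cdot 10^{6} + 2.4613 \cdot 10^{6} i$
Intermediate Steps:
$Q{\left(o \right)} = -24 - 4 o$ ($Q{\left(o \right)} = \left(6 + o\right) \left(-4\right) = -24 - 4 o$)
$l = -8 + i \sqrt{5}$ ($l = -8 + \sqrt{-2 - 3} = -8 + \sqrt{-5} = -8 + i \sqrt{5} \approx -8.0 + 2.2361 i$)
$u{\left(U,X \right)} = -3 + \frac{U}{5} - \frac{2 U X}{5}$ ($u{\left(U,X \right)} = -3 + \frac{- 2 U X + U}{5} = -3 + \frac{U - 2 U X}{5} = -3 - \left(- \frac{U}{5} + \frac{2 U X}{5}\right) = -3 + \frac{U}{5} - \frac{2 U X}{5}$)
$u^{3}{\left(l,Q{\left(5 \right)} \right)} = \left(-3 + \frac{-8 + i \sqrt{5}}{5} - \frac{2 \left(-8 + i \sqrt{5}\right) \left(-24 - 20\right)}{5}\right)^{3} = \left(-3 - \left(\frac{8}{5} - \frac{i \sqrt{5}}{5}\right) - \frac{2 \left(-8 + i \sqrt{5}\right) \left(-24 - 20\right)}{5}\right)^{3} = \left(-3 - \left(\frac{8}{5} - \frac{i \sqrt{5}}{5}\right) - \frac{2}{5} \left(-8 + i \sqrt{5}\right) \left(-44\right)\right)^{3} = \left(-3 - \left(\frac{8}{5} - \frac{i \sqrt{5}}{5}\right) - \left(\frac{704}{5} - \frac{88 i \sqrt{5}}{5}\right)\right)^{3} = \left(- \frac{727}{5} + \frac{89 i \sqrt{5}}{5}\right)^{3}$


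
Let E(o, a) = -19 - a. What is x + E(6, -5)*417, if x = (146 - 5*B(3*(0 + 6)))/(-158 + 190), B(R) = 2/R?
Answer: -1680035/288 ≈ -5833.5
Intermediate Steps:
x = 1309/288 (x = (146 - 10/(3*(0 + 6)))/(-158 + 190) = (146 - 10/(3*6))/32 = (146 - 10/18)*(1/32) = (146 - 5*⅑)*(1/32) = (146 - 5/9)*(1/32) = (1309/9)*(1/32) = 1309/288 ≈ 4.5451)
x + E(6, -5)*417 = 1309/288 + (-19 - 1*(-5))*417 = 1309/288 + (-19 + 5)*417 = 1309/288 - 14*417 = 1309/288 - 5838 = -1680035/288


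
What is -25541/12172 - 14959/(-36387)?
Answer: -747279419/442902564 ≈ -1.6872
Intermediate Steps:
-25541/12172 - 14959/(-36387) = -25541*1/12172 - 14959*(-1/36387) = -25541/12172 + 14959/36387 = -747279419/442902564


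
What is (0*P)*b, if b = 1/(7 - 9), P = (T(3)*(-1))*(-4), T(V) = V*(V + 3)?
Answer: 0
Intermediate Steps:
T(V) = V*(3 + V)
P = 72 (P = ((3*(3 + 3))*(-1))*(-4) = ((3*6)*(-1))*(-4) = (18*(-1))*(-4) = -18*(-4) = 72)
b = -½ (b = 1/(-2) = -½ ≈ -0.50000)
(0*P)*b = (0*72)*(-½) = 0*(-½) = 0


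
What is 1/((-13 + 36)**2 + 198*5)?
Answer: 1/1519 ≈ 0.00065833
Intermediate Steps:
1/((-13 + 36)**2 + 198*5) = 1/(23**2 + 990) = 1/(529 + 990) = 1/1519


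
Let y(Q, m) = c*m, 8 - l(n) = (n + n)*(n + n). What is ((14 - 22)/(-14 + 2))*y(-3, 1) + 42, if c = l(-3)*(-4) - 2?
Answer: 346/3 ≈ 115.33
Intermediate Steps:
l(n) = 8 - 4*n**2 (l(n) = 8 - (n + n)*(n + n) = 8 - 2*n*2*n = 8 - 4*n**2)
c = 110 (c = (8 - 4*(-3)**2)*(-4) - 2 = (8 - 4*9)*(-4) - 2 = (8 - 36)*(-4) - 2 = -28*(-4) - 2 = 112 - 2 = 110)
y(Q, m) = 110*m
((14 - 22)/(-14 + 2))*y(-3, 1) + 42 = ((14 - 22)/(-14 + 2))*(110*1) + 42 = -8/(-12)*110 + 42 = -8*(-1/12)*110 + 42 = (2/3)*110 + 42 = 220/3 + 42 = 346/3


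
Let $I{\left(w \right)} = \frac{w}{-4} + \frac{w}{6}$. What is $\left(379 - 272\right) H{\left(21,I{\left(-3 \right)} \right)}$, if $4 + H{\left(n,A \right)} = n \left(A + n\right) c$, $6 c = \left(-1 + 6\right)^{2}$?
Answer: $\frac{1588201}{8} \approx 1.9853 \cdot 10^{5}$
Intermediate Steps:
$c = \frac{25}{6}$ ($c = \frac{\left(-1 + 6\right)^{2}}{6} = \frac{5^{2}}{6} = \frac{1}{6} \cdot 25 = \frac{25}{6} \approx 4.1667$)
$I{\left(w \right)} = - \frac{w}{12}$ ($I{\left(w \right)} = w \left(- \frac{1}{4}\right) + w \frac{1}{6} = - \frac{w}{4} + \frac{w}{6} = - \frac{w}{12}$)
$H{\left(n,A \right)} = -4 + \frac{25 n \left(A + n\right)}{6}$ ($H{\left(n,A \right)} = -4 + n \left(A + n\right) \frac{25}{6} = -4 + \frac{25 n \left(A + n\right)}{6}$)
$\left(379 - 272\right) H{\left(21,I{\left(-3 \right)} \right)} = \left(379 - 272\right) \left(-4 + \frac{25 \cdot 21^{2}}{6} + \frac{25}{6} \left(\left(- \frac{1}{12}\right) \left(-3\right)\right) 21\right) = 107 \left(-4 + \frac{25}{6} \cdot 441 + \frac{25}{6} \cdot \frac{1}{4} \cdot 21\right) = 107 \left(-4 + \frac{3675}{2} + \frac{175}{8}\right) = 107 \cdot \frac{14843}{8} = \frac{1588201}{8}$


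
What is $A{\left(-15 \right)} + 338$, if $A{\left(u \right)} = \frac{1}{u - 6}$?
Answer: $\frac{7097}{21} \approx 337.95$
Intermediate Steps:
$A{\left(u \right)} = \frac{1}{-6 + u}$
$A{\left(-15 \right)} + 338 = \frac{1}{-6 - 15} + 338 = \frac{1}{-21} + 338 = - \frac{1}{21} + 338 = \frac{7097}{21}$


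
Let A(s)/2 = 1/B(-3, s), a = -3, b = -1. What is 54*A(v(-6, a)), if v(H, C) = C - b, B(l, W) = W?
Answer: -54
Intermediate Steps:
v(H, C) = 1 + C (v(H, C) = C - 1*(-1) = C + 1 = 1 + C)
A(s) = 2/s
54*A(v(-6, a)) = 54*(2/(1 - 3)) = 54*(2/(-2)) = 54*(2*(-½)) = 54*(-1) = -54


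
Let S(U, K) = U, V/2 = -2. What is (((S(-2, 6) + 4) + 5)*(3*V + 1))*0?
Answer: 0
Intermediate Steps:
V = -4 (V = 2*(-2) = -4)
(((S(-2, 6) + 4) + 5)*(3*V + 1))*0 = (((-2 + 4) + 5)*(3*(-4) + 1))*0 = ((2 + 5)*(-12 + 1))*0 = (7*(-11))*0 = -77*0 = 0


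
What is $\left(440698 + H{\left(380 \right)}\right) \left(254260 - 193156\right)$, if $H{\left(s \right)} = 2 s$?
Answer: $26974849632$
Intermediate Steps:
$\left(440698 + H{\left(380 \right)}\right) \left(254260 - 193156\right) = \left(440698 + 2 \cdot 380\right) \left(254260 - 193156\right) = \left(440698 + 760\right) 61104 = 441458 \cdot 61104 = 26974849632$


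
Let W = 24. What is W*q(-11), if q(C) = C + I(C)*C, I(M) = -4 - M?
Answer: -2112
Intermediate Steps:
q(C) = C + C*(-4 - C) (q(C) = C + (-4 - C)*C = C + C*(-4 - C))
W*q(-11) = 24*(-1*(-11)*(3 - 11)) = 24*(-1*(-11)*(-8)) = 24*(-88) = -2112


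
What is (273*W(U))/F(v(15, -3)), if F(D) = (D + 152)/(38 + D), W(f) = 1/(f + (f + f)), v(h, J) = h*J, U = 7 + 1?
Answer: -637/856 ≈ -0.74416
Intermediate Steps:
U = 8
v(h, J) = J*h
W(f) = 1/(3*f) (W(f) = 1/(f + 2*f) = 1/(3*f))
F(D) = (152 + D)/(38 + D)
(273*W(U))/F(v(15, -3)) = (273*((⅓)/8))/(((152 - 3*15)/(38 - 3*15))) = (273*((⅓)*(⅛)))/(((152 - 45)/(38 - 45))) = (273*(1/24))/((107/(-7))) = 91/(8*((-⅐*107))) = 91/(8*(-107/7)) = (91/8)*(-7/107) = -637/856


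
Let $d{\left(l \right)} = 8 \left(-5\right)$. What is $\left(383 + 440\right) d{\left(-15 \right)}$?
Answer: $-32920$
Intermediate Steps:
$d{\left(l \right)} = -40$
$\left(383 + 440\right) d{\left(-15 \right)} = \left(383 + 440\right) \left(-40\right) = 823 \left(-40\right) = -32920$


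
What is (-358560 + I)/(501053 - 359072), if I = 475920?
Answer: 39120/47327 ≈ 0.82659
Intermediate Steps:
(-358560 + I)/(501053 - 359072) = (-358560 + 475920)/(501053 - 359072) = 117360/141981 = 117360*(1/141981) = 39120/47327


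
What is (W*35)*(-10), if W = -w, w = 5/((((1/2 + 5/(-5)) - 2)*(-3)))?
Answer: 700/3 ≈ 233.33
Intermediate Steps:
w = ⅔ (w = 5/((((1*(½) + 5*(-⅕)) - 2)*(-3))) = 5/((((½ - 1) - 2)*(-3))) = 5/(((-½ - 2)*(-3))) = 5/((-5/2*(-3))) = 5/(15/2) = 5*(2/15) = ⅔ ≈ 0.66667)
W = -⅔ (W = -1*⅔ = -⅔ ≈ -0.66667)
(W*35)*(-10) = -⅔*35*(-10) = -70/3*(-10) = 700/3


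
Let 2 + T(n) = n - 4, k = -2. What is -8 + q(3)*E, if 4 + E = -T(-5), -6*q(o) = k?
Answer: -17/3 ≈ -5.6667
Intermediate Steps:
T(n) = -6 + n (T(n) = -2 + (n - 4) = -2 + (-4 + n) = -6 + n)
q(o) = ⅓ (q(o) = -⅙*(-2) = ⅓)
E = 7 (E = -4 - (-6 - 5) = -4 - 1*(-11) = -4 + 11 = 7)
-8 + q(3)*E = -8 + (⅓)*7 = -8 + 7/3 = -17/3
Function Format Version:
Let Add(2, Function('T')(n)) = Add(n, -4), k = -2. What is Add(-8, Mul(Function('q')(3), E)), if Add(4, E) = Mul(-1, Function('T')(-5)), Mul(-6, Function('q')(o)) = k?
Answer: Rational(-17, 3) ≈ -5.6667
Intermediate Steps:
Function('T')(n) = Add(-6, n) (Function('T')(n) = Add(-2, Add(n, -4)) = Add(-2, Add(-4, n)) = Add(-6, n))
Function('q')(o) = Rational(1, 3) (Function('q')(o) = Mul(Rational(-1, 6), -2) = Rational(1, 3))
E = 7 (E = Add(-4, Mul(-1, Add(-6, -5))) = Add(-4, Mul(-1, -11)) = Add(-4, 11) = 7)
Add(-8, Mul(Function('q')(3), E)) = Add(-8, Mul(Rational(1, 3), 7)) = Add(-8, Rational(7, 3)) = Rational(-17, 3)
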